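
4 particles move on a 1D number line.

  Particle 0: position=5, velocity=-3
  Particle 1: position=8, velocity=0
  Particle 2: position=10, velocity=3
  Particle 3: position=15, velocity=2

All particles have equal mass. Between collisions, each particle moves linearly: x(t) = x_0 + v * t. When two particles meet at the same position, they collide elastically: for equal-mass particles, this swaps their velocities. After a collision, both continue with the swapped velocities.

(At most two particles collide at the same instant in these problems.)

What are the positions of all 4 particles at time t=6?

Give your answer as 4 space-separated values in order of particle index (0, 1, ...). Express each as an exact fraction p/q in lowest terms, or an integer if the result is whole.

Answer: -13 8 27 28

Derivation:
Collision at t=5: particles 2 and 3 swap velocities; positions: p0=-10 p1=8 p2=25 p3=25; velocities now: v0=-3 v1=0 v2=2 v3=3
Advance to t=6 (no further collisions before then); velocities: v0=-3 v1=0 v2=2 v3=3; positions = -13 8 27 28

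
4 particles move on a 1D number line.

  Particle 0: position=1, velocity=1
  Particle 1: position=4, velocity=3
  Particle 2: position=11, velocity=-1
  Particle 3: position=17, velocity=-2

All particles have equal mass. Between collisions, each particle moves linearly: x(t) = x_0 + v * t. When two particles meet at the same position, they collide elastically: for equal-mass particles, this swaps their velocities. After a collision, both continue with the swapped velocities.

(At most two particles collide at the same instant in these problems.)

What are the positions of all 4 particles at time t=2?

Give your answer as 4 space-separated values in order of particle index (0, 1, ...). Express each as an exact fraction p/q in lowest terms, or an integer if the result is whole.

Collision at t=7/4: particles 1 and 2 swap velocities; positions: p0=11/4 p1=37/4 p2=37/4 p3=27/2; velocities now: v0=1 v1=-1 v2=3 v3=-2
Advance to t=2 (no further collisions before then); velocities: v0=1 v1=-1 v2=3 v3=-2; positions = 3 9 10 13

Answer: 3 9 10 13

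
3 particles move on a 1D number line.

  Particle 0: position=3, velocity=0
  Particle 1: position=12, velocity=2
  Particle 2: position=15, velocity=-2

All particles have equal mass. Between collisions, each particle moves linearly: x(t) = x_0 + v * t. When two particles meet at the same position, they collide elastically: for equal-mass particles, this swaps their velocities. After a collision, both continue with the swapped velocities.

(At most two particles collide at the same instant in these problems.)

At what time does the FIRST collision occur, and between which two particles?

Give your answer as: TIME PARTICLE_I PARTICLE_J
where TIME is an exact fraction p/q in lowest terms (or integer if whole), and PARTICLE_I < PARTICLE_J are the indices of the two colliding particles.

Pair (0,1): pos 3,12 vel 0,2 -> not approaching (rel speed -2 <= 0)
Pair (1,2): pos 12,15 vel 2,-2 -> gap=3, closing at 4/unit, collide at t=3/4
Earliest collision: t=3/4 between 1 and 2

Answer: 3/4 1 2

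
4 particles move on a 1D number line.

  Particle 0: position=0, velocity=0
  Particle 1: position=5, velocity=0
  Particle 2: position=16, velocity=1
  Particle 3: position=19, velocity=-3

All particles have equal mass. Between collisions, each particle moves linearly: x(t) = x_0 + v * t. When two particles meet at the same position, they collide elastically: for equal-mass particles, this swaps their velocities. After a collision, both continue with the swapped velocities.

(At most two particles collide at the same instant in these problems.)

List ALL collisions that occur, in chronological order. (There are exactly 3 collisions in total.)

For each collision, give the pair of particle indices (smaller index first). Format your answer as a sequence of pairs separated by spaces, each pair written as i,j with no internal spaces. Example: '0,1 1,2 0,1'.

Collision at t=3/4: particles 2 and 3 swap velocities; positions: p0=0 p1=5 p2=67/4 p3=67/4; velocities now: v0=0 v1=0 v2=-3 v3=1
Collision at t=14/3: particles 1 and 2 swap velocities; positions: p0=0 p1=5 p2=5 p3=62/3; velocities now: v0=0 v1=-3 v2=0 v3=1
Collision at t=19/3: particles 0 and 1 swap velocities; positions: p0=0 p1=0 p2=5 p3=67/3; velocities now: v0=-3 v1=0 v2=0 v3=1

Answer: 2,3 1,2 0,1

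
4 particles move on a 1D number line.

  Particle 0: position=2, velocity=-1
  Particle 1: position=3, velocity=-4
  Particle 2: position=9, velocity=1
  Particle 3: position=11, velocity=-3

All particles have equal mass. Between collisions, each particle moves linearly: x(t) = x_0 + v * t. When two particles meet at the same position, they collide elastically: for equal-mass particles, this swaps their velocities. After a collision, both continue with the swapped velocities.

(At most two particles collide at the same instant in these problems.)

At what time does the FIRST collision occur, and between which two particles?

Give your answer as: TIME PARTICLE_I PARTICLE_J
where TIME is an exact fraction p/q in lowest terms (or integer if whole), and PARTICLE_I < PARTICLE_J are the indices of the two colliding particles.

Answer: 1/3 0 1

Derivation:
Pair (0,1): pos 2,3 vel -1,-4 -> gap=1, closing at 3/unit, collide at t=1/3
Pair (1,2): pos 3,9 vel -4,1 -> not approaching (rel speed -5 <= 0)
Pair (2,3): pos 9,11 vel 1,-3 -> gap=2, closing at 4/unit, collide at t=1/2
Earliest collision: t=1/3 between 0 and 1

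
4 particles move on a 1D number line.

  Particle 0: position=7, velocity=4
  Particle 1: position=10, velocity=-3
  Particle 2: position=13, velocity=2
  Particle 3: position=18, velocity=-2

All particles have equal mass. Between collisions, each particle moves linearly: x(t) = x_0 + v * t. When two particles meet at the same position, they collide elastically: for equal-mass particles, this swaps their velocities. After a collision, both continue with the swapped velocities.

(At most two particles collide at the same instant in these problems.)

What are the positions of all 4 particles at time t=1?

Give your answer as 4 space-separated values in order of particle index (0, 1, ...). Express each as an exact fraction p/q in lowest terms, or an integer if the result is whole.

Collision at t=3/7: particles 0 and 1 swap velocities; positions: p0=61/7 p1=61/7 p2=97/7 p3=120/7; velocities now: v0=-3 v1=4 v2=2 v3=-2
Advance to t=1 (no further collisions before then); velocities: v0=-3 v1=4 v2=2 v3=-2; positions = 7 11 15 16

Answer: 7 11 15 16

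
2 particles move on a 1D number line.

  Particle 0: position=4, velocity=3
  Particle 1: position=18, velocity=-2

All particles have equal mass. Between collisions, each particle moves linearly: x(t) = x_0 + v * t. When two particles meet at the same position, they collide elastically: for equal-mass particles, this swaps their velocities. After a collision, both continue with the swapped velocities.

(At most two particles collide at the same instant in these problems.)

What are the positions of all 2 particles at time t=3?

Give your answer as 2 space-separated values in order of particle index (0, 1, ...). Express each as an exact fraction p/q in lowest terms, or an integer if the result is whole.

Collision at t=14/5: particles 0 and 1 swap velocities; positions: p0=62/5 p1=62/5; velocities now: v0=-2 v1=3
Advance to t=3 (no further collisions before then); velocities: v0=-2 v1=3; positions = 12 13

Answer: 12 13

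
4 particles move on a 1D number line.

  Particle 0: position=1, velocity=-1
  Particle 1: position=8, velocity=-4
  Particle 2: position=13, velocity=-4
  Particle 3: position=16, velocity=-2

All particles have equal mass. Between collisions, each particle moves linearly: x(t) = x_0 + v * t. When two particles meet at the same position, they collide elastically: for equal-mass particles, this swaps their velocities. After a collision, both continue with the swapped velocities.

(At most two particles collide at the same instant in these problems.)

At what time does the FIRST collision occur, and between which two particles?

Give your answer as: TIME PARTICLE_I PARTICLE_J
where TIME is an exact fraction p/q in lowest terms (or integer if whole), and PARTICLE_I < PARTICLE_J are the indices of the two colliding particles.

Answer: 7/3 0 1

Derivation:
Pair (0,1): pos 1,8 vel -1,-4 -> gap=7, closing at 3/unit, collide at t=7/3
Pair (1,2): pos 8,13 vel -4,-4 -> not approaching (rel speed 0 <= 0)
Pair (2,3): pos 13,16 vel -4,-2 -> not approaching (rel speed -2 <= 0)
Earliest collision: t=7/3 between 0 and 1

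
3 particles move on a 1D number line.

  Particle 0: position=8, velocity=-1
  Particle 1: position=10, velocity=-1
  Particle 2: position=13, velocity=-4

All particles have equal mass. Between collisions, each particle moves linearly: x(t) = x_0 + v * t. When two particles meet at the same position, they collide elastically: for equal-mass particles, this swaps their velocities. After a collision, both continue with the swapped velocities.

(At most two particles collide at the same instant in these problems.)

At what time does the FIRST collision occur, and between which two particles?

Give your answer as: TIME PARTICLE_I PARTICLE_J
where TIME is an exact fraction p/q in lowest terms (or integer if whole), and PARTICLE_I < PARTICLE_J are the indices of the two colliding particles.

Answer: 1 1 2

Derivation:
Pair (0,1): pos 8,10 vel -1,-1 -> not approaching (rel speed 0 <= 0)
Pair (1,2): pos 10,13 vel -1,-4 -> gap=3, closing at 3/unit, collide at t=1
Earliest collision: t=1 between 1 and 2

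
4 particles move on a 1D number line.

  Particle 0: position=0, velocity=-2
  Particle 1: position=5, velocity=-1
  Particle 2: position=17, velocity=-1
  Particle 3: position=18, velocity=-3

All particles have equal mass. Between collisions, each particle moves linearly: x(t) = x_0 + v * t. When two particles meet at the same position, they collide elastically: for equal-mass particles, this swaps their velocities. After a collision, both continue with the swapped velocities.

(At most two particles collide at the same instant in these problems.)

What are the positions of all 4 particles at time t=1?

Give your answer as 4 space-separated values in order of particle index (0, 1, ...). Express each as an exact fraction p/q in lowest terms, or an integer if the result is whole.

Collision at t=1/2: particles 2 and 3 swap velocities; positions: p0=-1 p1=9/2 p2=33/2 p3=33/2; velocities now: v0=-2 v1=-1 v2=-3 v3=-1
Advance to t=1 (no further collisions before then); velocities: v0=-2 v1=-1 v2=-3 v3=-1; positions = -2 4 15 16

Answer: -2 4 15 16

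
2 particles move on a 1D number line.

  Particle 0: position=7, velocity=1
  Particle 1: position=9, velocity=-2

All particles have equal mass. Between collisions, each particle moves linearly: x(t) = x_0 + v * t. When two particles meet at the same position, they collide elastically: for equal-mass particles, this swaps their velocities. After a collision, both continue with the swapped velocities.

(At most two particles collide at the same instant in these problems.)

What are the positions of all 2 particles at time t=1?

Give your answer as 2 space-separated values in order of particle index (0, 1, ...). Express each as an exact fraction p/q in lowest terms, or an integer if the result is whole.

Answer: 7 8

Derivation:
Collision at t=2/3: particles 0 and 1 swap velocities; positions: p0=23/3 p1=23/3; velocities now: v0=-2 v1=1
Advance to t=1 (no further collisions before then); velocities: v0=-2 v1=1; positions = 7 8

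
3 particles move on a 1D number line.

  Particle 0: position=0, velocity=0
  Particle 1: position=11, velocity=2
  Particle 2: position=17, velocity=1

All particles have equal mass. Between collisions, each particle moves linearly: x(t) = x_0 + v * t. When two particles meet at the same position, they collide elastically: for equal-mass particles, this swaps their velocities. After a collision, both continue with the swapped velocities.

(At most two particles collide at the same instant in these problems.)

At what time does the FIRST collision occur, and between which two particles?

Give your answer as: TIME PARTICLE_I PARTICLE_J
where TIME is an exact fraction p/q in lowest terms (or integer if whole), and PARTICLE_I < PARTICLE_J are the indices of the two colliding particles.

Pair (0,1): pos 0,11 vel 0,2 -> not approaching (rel speed -2 <= 0)
Pair (1,2): pos 11,17 vel 2,1 -> gap=6, closing at 1/unit, collide at t=6
Earliest collision: t=6 between 1 and 2

Answer: 6 1 2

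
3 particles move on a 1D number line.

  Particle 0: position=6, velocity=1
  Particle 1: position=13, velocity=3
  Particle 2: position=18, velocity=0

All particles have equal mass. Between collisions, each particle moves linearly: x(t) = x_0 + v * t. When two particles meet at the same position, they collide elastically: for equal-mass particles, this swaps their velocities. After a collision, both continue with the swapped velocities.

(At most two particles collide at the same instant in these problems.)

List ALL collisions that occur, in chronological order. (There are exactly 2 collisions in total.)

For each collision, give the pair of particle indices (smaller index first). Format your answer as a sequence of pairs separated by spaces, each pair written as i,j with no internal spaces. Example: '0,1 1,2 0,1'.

Collision at t=5/3: particles 1 and 2 swap velocities; positions: p0=23/3 p1=18 p2=18; velocities now: v0=1 v1=0 v2=3
Collision at t=12: particles 0 and 1 swap velocities; positions: p0=18 p1=18 p2=49; velocities now: v0=0 v1=1 v2=3

Answer: 1,2 0,1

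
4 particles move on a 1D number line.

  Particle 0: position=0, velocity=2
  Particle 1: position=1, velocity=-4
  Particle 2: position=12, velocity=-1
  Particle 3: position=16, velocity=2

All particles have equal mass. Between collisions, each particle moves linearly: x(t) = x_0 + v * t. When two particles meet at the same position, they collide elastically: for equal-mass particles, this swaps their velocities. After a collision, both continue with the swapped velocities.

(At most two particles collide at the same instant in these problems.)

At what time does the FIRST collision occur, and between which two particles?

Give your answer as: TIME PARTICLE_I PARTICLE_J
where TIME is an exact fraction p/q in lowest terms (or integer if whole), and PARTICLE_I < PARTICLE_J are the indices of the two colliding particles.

Pair (0,1): pos 0,1 vel 2,-4 -> gap=1, closing at 6/unit, collide at t=1/6
Pair (1,2): pos 1,12 vel -4,-1 -> not approaching (rel speed -3 <= 0)
Pair (2,3): pos 12,16 vel -1,2 -> not approaching (rel speed -3 <= 0)
Earliest collision: t=1/6 between 0 and 1

Answer: 1/6 0 1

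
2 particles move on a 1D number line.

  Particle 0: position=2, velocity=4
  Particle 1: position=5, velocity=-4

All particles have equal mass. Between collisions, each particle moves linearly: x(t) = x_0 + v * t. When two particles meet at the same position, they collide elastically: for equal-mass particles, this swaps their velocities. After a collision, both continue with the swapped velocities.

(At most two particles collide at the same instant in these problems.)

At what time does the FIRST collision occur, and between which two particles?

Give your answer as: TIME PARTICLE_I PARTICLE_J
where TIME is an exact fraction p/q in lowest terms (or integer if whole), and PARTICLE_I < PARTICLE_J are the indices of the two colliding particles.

Answer: 3/8 0 1

Derivation:
Pair (0,1): pos 2,5 vel 4,-4 -> gap=3, closing at 8/unit, collide at t=3/8
Earliest collision: t=3/8 between 0 and 1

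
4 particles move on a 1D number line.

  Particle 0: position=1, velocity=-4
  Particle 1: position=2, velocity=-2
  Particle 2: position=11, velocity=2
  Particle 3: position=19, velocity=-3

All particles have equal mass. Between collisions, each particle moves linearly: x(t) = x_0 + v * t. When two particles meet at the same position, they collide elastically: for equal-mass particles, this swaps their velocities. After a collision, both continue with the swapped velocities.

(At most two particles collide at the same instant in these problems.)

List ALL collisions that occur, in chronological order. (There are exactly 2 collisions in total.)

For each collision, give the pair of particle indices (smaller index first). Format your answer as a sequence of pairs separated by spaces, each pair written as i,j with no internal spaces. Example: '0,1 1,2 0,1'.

Answer: 2,3 1,2

Derivation:
Collision at t=8/5: particles 2 and 3 swap velocities; positions: p0=-27/5 p1=-6/5 p2=71/5 p3=71/5; velocities now: v0=-4 v1=-2 v2=-3 v3=2
Collision at t=17: particles 1 and 2 swap velocities; positions: p0=-67 p1=-32 p2=-32 p3=45; velocities now: v0=-4 v1=-3 v2=-2 v3=2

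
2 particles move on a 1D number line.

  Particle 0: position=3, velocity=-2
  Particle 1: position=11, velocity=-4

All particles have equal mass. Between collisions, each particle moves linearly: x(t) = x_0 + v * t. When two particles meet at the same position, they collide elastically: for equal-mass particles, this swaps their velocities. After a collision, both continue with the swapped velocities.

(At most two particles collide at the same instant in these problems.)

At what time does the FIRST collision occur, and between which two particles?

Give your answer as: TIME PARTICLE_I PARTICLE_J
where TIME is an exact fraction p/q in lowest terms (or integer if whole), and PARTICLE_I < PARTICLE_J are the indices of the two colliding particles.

Pair (0,1): pos 3,11 vel -2,-4 -> gap=8, closing at 2/unit, collide at t=4
Earliest collision: t=4 between 0 and 1

Answer: 4 0 1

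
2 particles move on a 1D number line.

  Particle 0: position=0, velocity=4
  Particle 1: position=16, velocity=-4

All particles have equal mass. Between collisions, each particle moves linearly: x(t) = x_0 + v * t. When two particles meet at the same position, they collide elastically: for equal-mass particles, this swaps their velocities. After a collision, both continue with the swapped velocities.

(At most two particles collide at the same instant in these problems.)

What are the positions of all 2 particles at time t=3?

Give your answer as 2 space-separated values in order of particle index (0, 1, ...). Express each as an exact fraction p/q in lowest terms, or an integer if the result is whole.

Answer: 4 12

Derivation:
Collision at t=2: particles 0 and 1 swap velocities; positions: p0=8 p1=8; velocities now: v0=-4 v1=4
Advance to t=3 (no further collisions before then); velocities: v0=-4 v1=4; positions = 4 12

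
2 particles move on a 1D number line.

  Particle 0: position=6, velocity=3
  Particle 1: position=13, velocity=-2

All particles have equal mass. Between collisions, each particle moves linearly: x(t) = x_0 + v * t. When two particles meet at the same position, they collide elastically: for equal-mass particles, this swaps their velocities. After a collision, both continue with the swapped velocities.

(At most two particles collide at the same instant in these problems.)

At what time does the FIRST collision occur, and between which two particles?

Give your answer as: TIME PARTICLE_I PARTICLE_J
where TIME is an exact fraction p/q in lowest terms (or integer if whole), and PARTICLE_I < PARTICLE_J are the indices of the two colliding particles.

Pair (0,1): pos 6,13 vel 3,-2 -> gap=7, closing at 5/unit, collide at t=7/5
Earliest collision: t=7/5 between 0 and 1

Answer: 7/5 0 1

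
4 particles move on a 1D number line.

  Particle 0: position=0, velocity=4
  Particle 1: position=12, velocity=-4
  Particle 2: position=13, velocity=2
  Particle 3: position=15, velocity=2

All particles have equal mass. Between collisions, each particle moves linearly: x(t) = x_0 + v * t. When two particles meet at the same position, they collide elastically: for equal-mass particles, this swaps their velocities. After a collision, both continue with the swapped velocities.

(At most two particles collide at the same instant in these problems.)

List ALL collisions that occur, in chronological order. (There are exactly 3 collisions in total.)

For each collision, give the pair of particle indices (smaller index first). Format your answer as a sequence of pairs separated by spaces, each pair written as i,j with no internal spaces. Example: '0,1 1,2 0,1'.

Answer: 0,1 1,2 2,3

Derivation:
Collision at t=3/2: particles 0 and 1 swap velocities; positions: p0=6 p1=6 p2=16 p3=18; velocities now: v0=-4 v1=4 v2=2 v3=2
Collision at t=13/2: particles 1 and 2 swap velocities; positions: p0=-14 p1=26 p2=26 p3=28; velocities now: v0=-4 v1=2 v2=4 v3=2
Collision at t=15/2: particles 2 and 3 swap velocities; positions: p0=-18 p1=28 p2=30 p3=30; velocities now: v0=-4 v1=2 v2=2 v3=4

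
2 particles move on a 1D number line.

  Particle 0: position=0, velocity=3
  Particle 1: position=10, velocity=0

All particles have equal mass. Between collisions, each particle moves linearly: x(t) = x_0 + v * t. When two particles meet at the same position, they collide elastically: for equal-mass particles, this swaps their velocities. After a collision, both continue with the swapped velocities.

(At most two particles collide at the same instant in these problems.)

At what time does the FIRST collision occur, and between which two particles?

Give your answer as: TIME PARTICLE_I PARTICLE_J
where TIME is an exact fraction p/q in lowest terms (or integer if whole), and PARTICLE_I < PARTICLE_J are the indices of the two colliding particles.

Answer: 10/3 0 1

Derivation:
Pair (0,1): pos 0,10 vel 3,0 -> gap=10, closing at 3/unit, collide at t=10/3
Earliest collision: t=10/3 between 0 and 1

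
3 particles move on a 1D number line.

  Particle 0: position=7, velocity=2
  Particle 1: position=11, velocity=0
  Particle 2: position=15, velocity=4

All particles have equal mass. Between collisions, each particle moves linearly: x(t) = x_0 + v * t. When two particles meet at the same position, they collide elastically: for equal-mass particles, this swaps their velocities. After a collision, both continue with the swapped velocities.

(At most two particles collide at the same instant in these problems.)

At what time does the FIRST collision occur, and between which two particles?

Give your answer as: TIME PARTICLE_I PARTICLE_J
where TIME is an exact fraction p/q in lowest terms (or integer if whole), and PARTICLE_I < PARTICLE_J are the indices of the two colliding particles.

Answer: 2 0 1

Derivation:
Pair (0,1): pos 7,11 vel 2,0 -> gap=4, closing at 2/unit, collide at t=2
Pair (1,2): pos 11,15 vel 0,4 -> not approaching (rel speed -4 <= 0)
Earliest collision: t=2 between 0 and 1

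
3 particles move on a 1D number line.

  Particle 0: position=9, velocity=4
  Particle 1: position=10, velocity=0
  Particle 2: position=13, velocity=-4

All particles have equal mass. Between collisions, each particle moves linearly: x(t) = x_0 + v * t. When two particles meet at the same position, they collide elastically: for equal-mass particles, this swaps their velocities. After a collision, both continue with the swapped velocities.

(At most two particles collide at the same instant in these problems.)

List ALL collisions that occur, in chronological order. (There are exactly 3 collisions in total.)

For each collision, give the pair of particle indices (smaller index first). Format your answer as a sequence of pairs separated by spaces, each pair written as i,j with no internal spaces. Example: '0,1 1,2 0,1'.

Collision at t=1/4: particles 0 and 1 swap velocities; positions: p0=10 p1=10 p2=12; velocities now: v0=0 v1=4 v2=-4
Collision at t=1/2: particles 1 and 2 swap velocities; positions: p0=10 p1=11 p2=11; velocities now: v0=0 v1=-4 v2=4
Collision at t=3/4: particles 0 and 1 swap velocities; positions: p0=10 p1=10 p2=12; velocities now: v0=-4 v1=0 v2=4

Answer: 0,1 1,2 0,1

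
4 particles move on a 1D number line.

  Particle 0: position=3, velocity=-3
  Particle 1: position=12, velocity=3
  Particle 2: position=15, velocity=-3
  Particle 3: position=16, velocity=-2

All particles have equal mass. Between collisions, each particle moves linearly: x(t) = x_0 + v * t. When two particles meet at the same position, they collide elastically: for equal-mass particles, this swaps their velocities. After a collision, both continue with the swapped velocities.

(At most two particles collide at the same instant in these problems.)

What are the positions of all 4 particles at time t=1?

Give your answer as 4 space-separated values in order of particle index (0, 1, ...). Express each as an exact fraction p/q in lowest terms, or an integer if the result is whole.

Collision at t=1/2: particles 1 and 2 swap velocities; positions: p0=3/2 p1=27/2 p2=27/2 p3=15; velocities now: v0=-3 v1=-3 v2=3 v3=-2
Collision at t=4/5: particles 2 and 3 swap velocities; positions: p0=3/5 p1=63/5 p2=72/5 p3=72/5; velocities now: v0=-3 v1=-3 v2=-2 v3=3
Advance to t=1 (no further collisions before then); velocities: v0=-3 v1=-3 v2=-2 v3=3; positions = 0 12 14 15

Answer: 0 12 14 15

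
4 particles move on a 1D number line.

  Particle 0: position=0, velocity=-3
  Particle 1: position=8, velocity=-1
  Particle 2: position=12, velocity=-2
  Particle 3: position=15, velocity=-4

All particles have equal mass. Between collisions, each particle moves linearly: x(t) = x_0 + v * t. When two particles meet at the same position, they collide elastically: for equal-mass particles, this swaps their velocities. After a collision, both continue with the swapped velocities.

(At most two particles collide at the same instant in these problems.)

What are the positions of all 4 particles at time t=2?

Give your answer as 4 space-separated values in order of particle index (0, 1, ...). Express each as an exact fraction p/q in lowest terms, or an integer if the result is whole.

Collision at t=3/2: particles 2 and 3 swap velocities; positions: p0=-9/2 p1=13/2 p2=9 p3=9; velocities now: v0=-3 v1=-1 v2=-4 v3=-2
Advance to t=2 (no further collisions before then); velocities: v0=-3 v1=-1 v2=-4 v3=-2; positions = -6 6 7 8

Answer: -6 6 7 8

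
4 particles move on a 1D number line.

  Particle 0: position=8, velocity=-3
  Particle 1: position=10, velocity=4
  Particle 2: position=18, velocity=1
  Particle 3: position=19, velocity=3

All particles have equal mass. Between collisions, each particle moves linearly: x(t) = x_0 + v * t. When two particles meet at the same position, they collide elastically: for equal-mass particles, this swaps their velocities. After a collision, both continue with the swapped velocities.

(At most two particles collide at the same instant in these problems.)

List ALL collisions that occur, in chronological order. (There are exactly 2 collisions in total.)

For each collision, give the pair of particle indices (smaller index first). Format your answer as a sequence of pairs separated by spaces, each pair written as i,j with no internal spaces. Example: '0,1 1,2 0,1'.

Answer: 1,2 2,3

Derivation:
Collision at t=8/3: particles 1 and 2 swap velocities; positions: p0=0 p1=62/3 p2=62/3 p3=27; velocities now: v0=-3 v1=1 v2=4 v3=3
Collision at t=9: particles 2 and 3 swap velocities; positions: p0=-19 p1=27 p2=46 p3=46; velocities now: v0=-3 v1=1 v2=3 v3=4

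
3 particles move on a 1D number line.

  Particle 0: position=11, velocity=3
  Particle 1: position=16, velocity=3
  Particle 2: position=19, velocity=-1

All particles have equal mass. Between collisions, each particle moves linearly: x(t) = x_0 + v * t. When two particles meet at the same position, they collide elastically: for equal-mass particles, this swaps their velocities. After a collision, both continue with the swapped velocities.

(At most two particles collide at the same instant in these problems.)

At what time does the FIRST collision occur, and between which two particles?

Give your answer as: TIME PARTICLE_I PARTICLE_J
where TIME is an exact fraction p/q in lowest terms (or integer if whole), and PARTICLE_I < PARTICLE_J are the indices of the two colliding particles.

Pair (0,1): pos 11,16 vel 3,3 -> not approaching (rel speed 0 <= 0)
Pair (1,2): pos 16,19 vel 3,-1 -> gap=3, closing at 4/unit, collide at t=3/4
Earliest collision: t=3/4 between 1 and 2

Answer: 3/4 1 2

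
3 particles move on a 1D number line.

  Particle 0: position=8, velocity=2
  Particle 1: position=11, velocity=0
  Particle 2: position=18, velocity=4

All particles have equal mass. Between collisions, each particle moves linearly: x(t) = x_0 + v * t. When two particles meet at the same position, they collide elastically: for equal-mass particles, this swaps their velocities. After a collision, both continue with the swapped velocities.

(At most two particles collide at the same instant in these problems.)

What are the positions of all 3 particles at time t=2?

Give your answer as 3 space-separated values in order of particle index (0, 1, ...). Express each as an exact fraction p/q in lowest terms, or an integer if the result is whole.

Answer: 11 12 26

Derivation:
Collision at t=3/2: particles 0 and 1 swap velocities; positions: p0=11 p1=11 p2=24; velocities now: v0=0 v1=2 v2=4
Advance to t=2 (no further collisions before then); velocities: v0=0 v1=2 v2=4; positions = 11 12 26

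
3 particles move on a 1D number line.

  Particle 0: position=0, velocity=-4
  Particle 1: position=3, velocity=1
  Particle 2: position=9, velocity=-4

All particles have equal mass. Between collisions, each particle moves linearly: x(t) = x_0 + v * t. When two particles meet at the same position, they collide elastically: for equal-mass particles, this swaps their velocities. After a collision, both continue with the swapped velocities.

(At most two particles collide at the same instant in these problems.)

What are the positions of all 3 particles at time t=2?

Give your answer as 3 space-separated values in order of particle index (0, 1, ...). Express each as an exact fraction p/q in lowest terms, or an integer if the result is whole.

Answer: -8 1 5

Derivation:
Collision at t=6/5: particles 1 and 2 swap velocities; positions: p0=-24/5 p1=21/5 p2=21/5; velocities now: v0=-4 v1=-4 v2=1
Advance to t=2 (no further collisions before then); velocities: v0=-4 v1=-4 v2=1; positions = -8 1 5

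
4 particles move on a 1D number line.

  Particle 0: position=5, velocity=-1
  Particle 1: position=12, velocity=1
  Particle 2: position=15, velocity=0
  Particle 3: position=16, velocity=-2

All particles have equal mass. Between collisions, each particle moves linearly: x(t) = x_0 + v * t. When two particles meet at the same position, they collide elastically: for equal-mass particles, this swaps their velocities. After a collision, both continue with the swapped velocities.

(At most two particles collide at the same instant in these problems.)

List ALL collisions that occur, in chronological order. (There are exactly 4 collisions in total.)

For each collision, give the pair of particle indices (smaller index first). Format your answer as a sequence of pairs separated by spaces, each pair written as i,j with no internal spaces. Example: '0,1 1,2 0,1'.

Collision at t=1/2: particles 2 and 3 swap velocities; positions: p0=9/2 p1=25/2 p2=15 p3=15; velocities now: v0=-1 v1=1 v2=-2 v3=0
Collision at t=4/3: particles 1 and 2 swap velocities; positions: p0=11/3 p1=40/3 p2=40/3 p3=15; velocities now: v0=-1 v1=-2 v2=1 v3=0
Collision at t=3: particles 2 and 3 swap velocities; positions: p0=2 p1=10 p2=15 p3=15; velocities now: v0=-1 v1=-2 v2=0 v3=1
Collision at t=11: particles 0 and 1 swap velocities; positions: p0=-6 p1=-6 p2=15 p3=23; velocities now: v0=-2 v1=-1 v2=0 v3=1

Answer: 2,3 1,2 2,3 0,1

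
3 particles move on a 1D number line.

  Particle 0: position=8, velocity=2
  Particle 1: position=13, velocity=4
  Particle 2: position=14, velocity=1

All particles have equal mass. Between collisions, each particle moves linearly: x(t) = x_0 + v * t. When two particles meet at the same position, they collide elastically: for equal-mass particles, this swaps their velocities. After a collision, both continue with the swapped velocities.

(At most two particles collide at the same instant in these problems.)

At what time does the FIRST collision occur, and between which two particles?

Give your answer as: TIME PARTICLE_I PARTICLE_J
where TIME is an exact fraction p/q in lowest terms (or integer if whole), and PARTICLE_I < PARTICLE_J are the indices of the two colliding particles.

Pair (0,1): pos 8,13 vel 2,4 -> not approaching (rel speed -2 <= 0)
Pair (1,2): pos 13,14 vel 4,1 -> gap=1, closing at 3/unit, collide at t=1/3
Earliest collision: t=1/3 between 1 and 2

Answer: 1/3 1 2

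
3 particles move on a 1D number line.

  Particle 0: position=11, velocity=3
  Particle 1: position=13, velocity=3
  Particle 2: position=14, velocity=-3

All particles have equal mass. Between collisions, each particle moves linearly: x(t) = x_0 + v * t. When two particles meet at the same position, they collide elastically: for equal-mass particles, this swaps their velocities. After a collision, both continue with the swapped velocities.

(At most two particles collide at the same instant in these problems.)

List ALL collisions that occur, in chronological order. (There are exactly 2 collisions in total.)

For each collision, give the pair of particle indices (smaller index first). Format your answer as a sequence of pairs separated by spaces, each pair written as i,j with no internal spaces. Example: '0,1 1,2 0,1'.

Answer: 1,2 0,1

Derivation:
Collision at t=1/6: particles 1 and 2 swap velocities; positions: p0=23/2 p1=27/2 p2=27/2; velocities now: v0=3 v1=-3 v2=3
Collision at t=1/2: particles 0 and 1 swap velocities; positions: p0=25/2 p1=25/2 p2=29/2; velocities now: v0=-3 v1=3 v2=3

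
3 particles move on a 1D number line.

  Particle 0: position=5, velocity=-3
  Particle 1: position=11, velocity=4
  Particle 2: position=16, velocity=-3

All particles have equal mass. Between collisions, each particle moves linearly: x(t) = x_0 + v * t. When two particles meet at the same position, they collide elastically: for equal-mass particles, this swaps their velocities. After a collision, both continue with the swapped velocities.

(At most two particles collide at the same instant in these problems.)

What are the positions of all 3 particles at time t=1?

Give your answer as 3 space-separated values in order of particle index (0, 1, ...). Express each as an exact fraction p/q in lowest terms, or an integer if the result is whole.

Answer: 2 13 15

Derivation:
Collision at t=5/7: particles 1 and 2 swap velocities; positions: p0=20/7 p1=97/7 p2=97/7; velocities now: v0=-3 v1=-3 v2=4
Advance to t=1 (no further collisions before then); velocities: v0=-3 v1=-3 v2=4; positions = 2 13 15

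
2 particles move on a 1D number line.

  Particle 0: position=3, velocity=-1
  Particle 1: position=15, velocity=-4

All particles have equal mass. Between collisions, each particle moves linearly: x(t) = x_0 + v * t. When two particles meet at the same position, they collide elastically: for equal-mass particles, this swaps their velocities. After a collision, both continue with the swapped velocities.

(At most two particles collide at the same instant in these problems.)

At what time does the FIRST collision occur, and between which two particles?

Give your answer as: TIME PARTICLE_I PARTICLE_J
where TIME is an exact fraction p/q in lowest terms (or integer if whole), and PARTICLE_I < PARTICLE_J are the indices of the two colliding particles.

Pair (0,1): pos 3,15 vel -1,-4 -> gap=12, closing at 3/unit, collide at t=4
Earliest collision: t=4 between 0 and 1

Answer: 4 0 1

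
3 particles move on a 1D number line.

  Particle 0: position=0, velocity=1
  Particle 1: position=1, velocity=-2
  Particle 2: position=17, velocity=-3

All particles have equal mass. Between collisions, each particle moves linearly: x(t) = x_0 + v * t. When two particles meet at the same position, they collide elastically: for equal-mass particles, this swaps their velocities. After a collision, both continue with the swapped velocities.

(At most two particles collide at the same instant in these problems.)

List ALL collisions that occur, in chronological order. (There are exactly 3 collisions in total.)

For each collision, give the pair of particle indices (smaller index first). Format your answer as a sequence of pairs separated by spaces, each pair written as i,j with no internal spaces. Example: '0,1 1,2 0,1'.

Collision at t=1/3: particles 0 and 1 swap velocities; positions: p0=1/3 p1=1/3 p2=16; velocities now: v0=-2 v1=1 v2=-3
Collision at t=17/4: particles 1 and 2 swap velocities; positions: p0=-15/2 p1=17/4 p2=17/4; velocities now: v0=-2 v1=-3 v2=1
Collision at t=16: particles 0 and 1 swap velocities; positions: p0=-31 p1=-31 p2=16; velocities now: v0=-3 v1=-2 v2=1

Answer: 0,1 1,2 0,1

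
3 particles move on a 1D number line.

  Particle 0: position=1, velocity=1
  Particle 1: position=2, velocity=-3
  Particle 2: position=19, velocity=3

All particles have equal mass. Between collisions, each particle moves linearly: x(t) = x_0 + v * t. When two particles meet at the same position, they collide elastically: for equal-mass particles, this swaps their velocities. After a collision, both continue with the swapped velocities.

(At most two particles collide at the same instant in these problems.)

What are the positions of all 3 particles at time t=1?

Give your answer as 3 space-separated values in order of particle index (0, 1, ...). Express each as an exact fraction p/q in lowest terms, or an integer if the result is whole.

Answer: -1 2 22

Derivation:
Collision at t=1/4: particles 0 and 1 swap velocities; positions: p0=5/4 p1=5/4 p2=79/4; velocities now: v0=-3 v1=1 v2=3
Advance to t=1 (no further collisions before then); velocities: v0=-3 v1=1 v2=3; positions = -1 2 22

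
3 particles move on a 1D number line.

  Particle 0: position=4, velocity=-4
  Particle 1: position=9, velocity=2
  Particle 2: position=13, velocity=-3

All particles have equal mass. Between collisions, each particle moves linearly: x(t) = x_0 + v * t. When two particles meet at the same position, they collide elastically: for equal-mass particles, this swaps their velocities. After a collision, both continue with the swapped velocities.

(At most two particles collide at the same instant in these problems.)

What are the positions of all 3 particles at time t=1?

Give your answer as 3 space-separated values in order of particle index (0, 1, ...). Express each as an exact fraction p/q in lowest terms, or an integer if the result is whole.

Answer: 0 10 11

Derivation:
Collision at t=4/5: particles 1 and 2 swap velocities; positions: p0=4/5 p1=53/5 p2=53/5; velocities now: v0=-4 v1=-3 v2=2
Advance to t=1 (no further collisions before then); velocities: v0=-4 v1=-3 v2=2; positions = 0 10 11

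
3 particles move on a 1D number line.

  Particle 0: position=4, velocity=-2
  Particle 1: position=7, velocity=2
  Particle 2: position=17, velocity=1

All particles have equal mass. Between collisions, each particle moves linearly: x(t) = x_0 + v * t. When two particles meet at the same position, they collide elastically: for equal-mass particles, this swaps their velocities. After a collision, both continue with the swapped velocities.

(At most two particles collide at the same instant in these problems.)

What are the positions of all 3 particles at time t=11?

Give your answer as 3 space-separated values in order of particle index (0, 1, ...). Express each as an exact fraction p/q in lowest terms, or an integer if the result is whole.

Answer: -18 28 29

Derivation:
Collision at t=10: particles 1 and 2 swap velocities; positions: p0=-16 p1=27 p2=27; velocities now: v0=-2 v1=1 v2=2
Advance to t=11 (no further collisions before then); velocities: v0=-2 v1=1 v2=2; positions = -18 28 29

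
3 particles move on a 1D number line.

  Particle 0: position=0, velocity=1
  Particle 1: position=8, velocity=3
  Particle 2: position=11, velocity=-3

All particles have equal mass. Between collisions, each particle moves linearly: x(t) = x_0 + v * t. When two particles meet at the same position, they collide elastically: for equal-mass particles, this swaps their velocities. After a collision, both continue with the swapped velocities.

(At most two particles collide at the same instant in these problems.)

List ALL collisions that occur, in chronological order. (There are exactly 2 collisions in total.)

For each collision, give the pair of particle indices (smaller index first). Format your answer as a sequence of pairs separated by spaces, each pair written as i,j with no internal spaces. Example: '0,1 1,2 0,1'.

Collision at t=1/2: particles 1 and 2 swap velocities; positions: p0=1/2 p1=19/2 p2=19/2; velocities now: v0=1 v1=-3 v2=3
Collision at t=11/4: particles 0 and 1 swap velocities; positions: p0=11/4 p1=11/4 p2=65/4; velocities now: v0=-3 v1=1 v2=3

Answer: 1,2 0,1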